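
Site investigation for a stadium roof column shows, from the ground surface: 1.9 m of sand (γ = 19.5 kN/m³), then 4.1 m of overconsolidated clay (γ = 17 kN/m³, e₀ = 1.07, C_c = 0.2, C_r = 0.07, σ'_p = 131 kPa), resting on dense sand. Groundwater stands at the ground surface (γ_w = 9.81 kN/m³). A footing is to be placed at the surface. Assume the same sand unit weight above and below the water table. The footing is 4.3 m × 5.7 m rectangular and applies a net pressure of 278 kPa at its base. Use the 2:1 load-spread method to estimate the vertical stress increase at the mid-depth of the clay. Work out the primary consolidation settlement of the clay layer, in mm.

Mid-depth of clay below the ground surface: z = 1.9 + 4.1/2 = 3.95 m.
Total vertical stress at mid-clay: σ_v = 19.5×1.9 + 17×2.05 = 71.9 kPa.
Pore pressure: u = 9.81×(3.95 − 0) = 38.75 kPa.
Initial effective stress: σ'_0 = σ_v − u = 71.9 − 38.75 = 33.15 kPa.
Stress increase at mid-clay by the 2:1 spreading method:
Δσ = qBL/((B+z)(L+z)) = 278×4.3×5.7/((4.3+3.95)(5.7+3.95)) = 85.587 kPa
Final effective stress: σ'_f = 33.15 + 85.587 = 118.74 kPa.
σ'_f = 118.74 ≤ σ'_p = 131 kPa, so the clay remains overconsolidated and only the recompression index applies:
S_c = C_r·H/(1+e₀)·log₁₀(σ'_f/σ'_0) = 0.07×4.1/2.07×log₁₀(118.74/33.15)
    = 0.13865 × 0.55411 = 0.07683 m

S_c ≈ 76.8 mm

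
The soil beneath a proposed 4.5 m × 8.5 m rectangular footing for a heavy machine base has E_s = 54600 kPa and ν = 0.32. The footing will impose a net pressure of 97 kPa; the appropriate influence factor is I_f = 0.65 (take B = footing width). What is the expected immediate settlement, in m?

Immediate (elastic) settlement: S_e = q·B·(1−ν²)/E_s · I_f.
S_e = 97 × 4.5 × (1 − 0.32²) / 54600 × 0.65
    = 97 × 4.5 × 0.8976 / 54600 × 0.65
    = 0.004664 m

S_e ≈ 0.00466 m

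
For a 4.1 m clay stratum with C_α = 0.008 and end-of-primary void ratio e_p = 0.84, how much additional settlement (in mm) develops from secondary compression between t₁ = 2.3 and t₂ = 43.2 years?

Secondary compression: S_s = C_α·H/(1+e_p)·log₁₀(t₂/t₁)
S_s = 0.008×4.1/(1+0.84)×log₁₀(43.2/2.3)
    = 0.01783 × 1.274 = 0.02271 m

S_s ≈ 22.7 mm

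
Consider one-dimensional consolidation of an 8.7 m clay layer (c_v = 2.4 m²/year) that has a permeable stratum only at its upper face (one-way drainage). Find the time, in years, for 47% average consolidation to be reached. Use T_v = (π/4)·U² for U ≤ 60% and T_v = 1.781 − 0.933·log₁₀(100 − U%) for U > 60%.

Drainage path length: H_d = H = 8.7 m (single drainage).
U ≤ 60%: T_v = (π/4)·U² = (π/4)×0.47² = 0.17349.
t = T_v·H_d²/c_v = 0.17349×8.7²/2.4 = 5.471 years.

t ≈ 5.47 years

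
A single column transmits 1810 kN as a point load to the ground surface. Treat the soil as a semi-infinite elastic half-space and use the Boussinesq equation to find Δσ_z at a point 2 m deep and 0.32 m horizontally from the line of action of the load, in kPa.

Boussinesq vertical stress below a point load on an elastic half-space:
Δσ_z = 3P/(2πz²) · [1 + (r/z)²]^(−5/2)
r/z = 0.32/2 = 0.16; [1+(r/z)²]^(−5/2) = 0.93876.
Δσ_z = 3×1810/(2π×2²) × 0.93876 = 216.05 × 0.93876 = 202.8 kPa

Δσ_z ≈ 203 kPa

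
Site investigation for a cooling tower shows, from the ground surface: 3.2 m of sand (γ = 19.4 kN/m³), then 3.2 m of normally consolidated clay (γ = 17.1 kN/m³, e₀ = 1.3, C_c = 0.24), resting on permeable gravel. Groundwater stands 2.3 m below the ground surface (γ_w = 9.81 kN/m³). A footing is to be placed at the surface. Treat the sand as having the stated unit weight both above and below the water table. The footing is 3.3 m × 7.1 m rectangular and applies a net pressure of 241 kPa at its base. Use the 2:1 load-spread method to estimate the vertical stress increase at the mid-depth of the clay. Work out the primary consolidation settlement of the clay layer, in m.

S_c ≈ 0.0933 m

Mid-depth of clay below the ground surface: z = 3.2 + 3.2/2 = 4.8 m.
Total vertical stress at mid-clay: σ_v = 19.4×3.2 + 17.1×1.6 = 89.44 kPa.
Pore pressure: u = 9.81×(4.8 − 2.3) = 24.525 kPa.
Initial effective stress: σ'_0 = σ_v − u = 89.44 − 24.525 = 64.915 kPa.
Stress increase at mid-clay by the 2:1 spreading method:
Δσ = qBL/((B+z)(L+z)) = 241×3.3×7.1/((3.3+4.8)(7.1+4.8)) = 58.581 kPa
Final effective stress: σ'_f = σ'_0 + Δσ = 64.915 + 58.581 = 123.5 kPa.
Normally consolidated clay, so the full stress increment lies on the virgin compression line:
S_c = C_c·H/(1+e₀)·log₁₀(σ'_f/σ'_0) = 0.24×3.2/(1+1.3)×log₁₀(123.5/64.915)
    = 0.33391 × 0.27932 = 0.09327 m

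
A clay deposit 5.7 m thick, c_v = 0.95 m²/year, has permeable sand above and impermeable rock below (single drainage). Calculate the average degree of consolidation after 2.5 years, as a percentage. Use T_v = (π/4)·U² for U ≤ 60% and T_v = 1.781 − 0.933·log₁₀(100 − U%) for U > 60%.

U ≈ 30.5 %

Drainage path length: H_d = H = 5.7 m (single drainage).
T_v = c_v·t/H_d² = 0.95×2.5/5.7² = 0.073099.
T_v = 0.073099 corresponds to the U ≤ 60% branch:
U = √(4T_v/π) = 0.3051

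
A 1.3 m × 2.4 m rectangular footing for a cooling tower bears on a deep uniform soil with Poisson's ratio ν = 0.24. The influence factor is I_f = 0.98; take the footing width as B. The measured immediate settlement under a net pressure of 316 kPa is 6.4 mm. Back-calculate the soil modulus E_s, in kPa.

S_e = q·B·(1−ν²)/E_s · I_f  ⇒  E_s = q·B·(1−ν²)·I_f / S_e.
E_s = 316 × 1.3 × 0.9424 × 0.98 / 0.0064 = 59280 kPa

E_s ≈ 59300 kPa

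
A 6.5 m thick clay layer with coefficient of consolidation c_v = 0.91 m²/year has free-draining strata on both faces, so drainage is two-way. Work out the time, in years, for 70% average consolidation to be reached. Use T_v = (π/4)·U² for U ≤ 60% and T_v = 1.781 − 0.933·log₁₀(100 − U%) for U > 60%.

Drainage path length: H_d = H/2 = 3.25 m (double drainage).
U > 60%: T_v = 1.781 − 0.933·log₁₀(100 − 70) = 0.40285.
t = T_v·H_d²/c_v = 0.40285×3.25²/0.91 = 4.676 years.

t ≈ 4.68 years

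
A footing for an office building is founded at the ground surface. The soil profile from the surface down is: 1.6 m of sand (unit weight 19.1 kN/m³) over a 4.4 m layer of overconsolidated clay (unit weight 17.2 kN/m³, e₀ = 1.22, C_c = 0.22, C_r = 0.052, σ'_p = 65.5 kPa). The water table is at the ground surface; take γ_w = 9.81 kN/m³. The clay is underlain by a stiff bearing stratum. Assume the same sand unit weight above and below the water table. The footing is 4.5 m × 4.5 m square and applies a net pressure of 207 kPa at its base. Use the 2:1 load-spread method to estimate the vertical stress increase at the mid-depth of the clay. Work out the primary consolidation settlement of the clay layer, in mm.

S_c ≈ 97.6 mm

Mid-depth of clay below the ground surface: z = 1.6 + 4.4/2 = 3.8 m.
Total vertical stress at mid-clay: σ_v = 19.1×1.6 + 17.2×2.2 = 68.4 kPa.
Pore pressure: u = 9.81×(3.8 − 0) = 37.278 kPa.
Initial effective stress: σ'_0 = σ_v − u = 68.4 − 37.278 = 31.122 kPa.
Stress increase at mid-clay by the 2:1 spreading method:
Δσ = qBL/((B+z)(L+z)) = 207×4.5×4.5/((4.5+3.8)(4.5+3.8)) = 60.847 kPa
Final effective stress: σ'_f = 31.122 + 60.847 = 91.969 kPa.
σ'_f = 91.969 > σ'_p = 65.5 kPa, so the stress path crosses the preconsolidation pressure — recompression up to σ'_p, then virgin compression beyond:
S_c = H/(1+e₀)·[C_r·log₁₀(σ'_p/σ'_0) + C_c·log₁₀(σ'_f/σ'_p)]
    = 4.4/2.22 × [0.052×log₁₀(65.5/31.122) + 0.22×log₁₀(91.969/65.5)]
    = 1.982 × [0.016805 + 0.032428] = 0.09758 m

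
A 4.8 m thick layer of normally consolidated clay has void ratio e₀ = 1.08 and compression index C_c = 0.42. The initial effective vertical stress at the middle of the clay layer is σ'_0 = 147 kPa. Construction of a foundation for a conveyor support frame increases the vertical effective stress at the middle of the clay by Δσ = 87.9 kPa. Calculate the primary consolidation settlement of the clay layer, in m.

S_c ≈ 0.197 m

Final effective stress: σ'_f = σ'_0 + Δσ = 147 + 87.9 = 234.9 kPa.
Normally consolidated clay, so the full stress increment lies on the virgin compression line:
S_c = C_c·H/(1+e₀)·log₁₀(σ'_f/σ'_0) = 0.42×4.8/(1+1.08)×log₁₀(234.9/147)
    = 0.96923 × 0.20357 = 0.1973 m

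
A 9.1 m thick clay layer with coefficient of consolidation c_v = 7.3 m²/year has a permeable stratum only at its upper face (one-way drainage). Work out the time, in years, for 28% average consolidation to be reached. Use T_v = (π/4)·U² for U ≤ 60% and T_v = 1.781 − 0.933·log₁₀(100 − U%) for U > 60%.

t ≈ 0.698 years

Drainage path length: H_d = H = 9.1 m (single drainage).
U ≤ 60%: T_v = (π/4)·U² = (π/4)×0.28² = 0.061575.
t = T_v·H_d²/c_v = 0.061575×9.1²/7.3 = 0.6985 years.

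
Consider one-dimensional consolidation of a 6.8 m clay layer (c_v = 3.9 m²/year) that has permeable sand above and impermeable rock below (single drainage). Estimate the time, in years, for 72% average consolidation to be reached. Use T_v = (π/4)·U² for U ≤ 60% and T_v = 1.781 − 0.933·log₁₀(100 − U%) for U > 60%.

t ≈ 5.11 years

Drainage path length: H_d = H = 6.8 m (single drainage).
U > 60%: T_v = 1.781 − 0.933·log₁₀(100 − 72) = 0.4308.
t = T_v·H_d²/c_v = 0.4308×6.8²/3.9 = 5.108 years.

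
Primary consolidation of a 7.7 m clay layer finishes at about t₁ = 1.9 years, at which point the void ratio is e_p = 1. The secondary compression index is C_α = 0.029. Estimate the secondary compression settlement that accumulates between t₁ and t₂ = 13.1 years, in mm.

Secondary compression: S_s = C_α·H/(1+e_p)·log₁₀(t₂/t₁)
S_s = 0.029×7.7/(1+1)×log₁₀(13.1/1.9)
    = 0.1117 × 0.8385 = 0.09362 m

S_s ≈ 93.6 mm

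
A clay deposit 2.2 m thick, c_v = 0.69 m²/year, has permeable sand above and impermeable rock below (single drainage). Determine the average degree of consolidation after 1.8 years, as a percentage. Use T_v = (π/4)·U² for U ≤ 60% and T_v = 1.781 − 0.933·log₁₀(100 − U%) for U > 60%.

Drainage path length: H_d = H = 2.2 m (single drainage).
T_v = c_v·t/H_d² = 0.69×1.8/2.2² = 0.25661.
T_v = 0.25661 corresponds to the U ≤ 60% branch:
U = √(4T_v/π) = 0.5716

U ≈ 57.2 %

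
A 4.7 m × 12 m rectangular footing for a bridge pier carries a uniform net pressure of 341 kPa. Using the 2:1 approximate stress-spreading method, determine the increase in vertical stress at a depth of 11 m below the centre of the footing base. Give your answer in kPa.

By the 2:1 method the load spreads at 1 horizontal : 2 vertical, so at depth z the loaded area has grown by z in each plan dimension:
Δσ = qBL/((B+z)(L+z)) = 341×4.7×12/((4.7+11)(12+11)) = 53.261 kPa

Δσ_z ≈ 53.3 kPa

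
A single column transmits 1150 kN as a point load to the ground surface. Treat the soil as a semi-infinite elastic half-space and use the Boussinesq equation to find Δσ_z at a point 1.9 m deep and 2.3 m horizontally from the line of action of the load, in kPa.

Boussinesq vertical stress below a point load on an elastic half-space:
Δσ_z = 3P/(2πz²) · [1 + (r/z)²]^(−5/2)
r/z = 2.3/1.9 = 1.2105; [1+(r/z)²]^(−5/2) = 0.10478.
Δσ_z = 3×1150/(2π×1.9²) × 0.10478 = 152.1 × 0.10478 = 15.94 kPa

Δσ_z ≈ 15.9 kPa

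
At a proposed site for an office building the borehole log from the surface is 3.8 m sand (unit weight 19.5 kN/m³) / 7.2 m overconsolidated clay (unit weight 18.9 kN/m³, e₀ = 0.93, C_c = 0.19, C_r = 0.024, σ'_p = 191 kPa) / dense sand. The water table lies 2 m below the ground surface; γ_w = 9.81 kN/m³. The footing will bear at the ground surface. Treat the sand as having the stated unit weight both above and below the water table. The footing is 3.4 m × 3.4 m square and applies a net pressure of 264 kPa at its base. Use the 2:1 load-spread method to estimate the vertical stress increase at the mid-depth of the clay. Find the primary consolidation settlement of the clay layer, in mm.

S_c ≈ 10 mm

Mid-depth of clay below the ground surface: z = 3.8 + 7.2/2 = 7.4 m.
Total vertical stress at mid-clay: σ_v = 19.5×3.8 + 18.9×3.6 = 142.14 kPa.
Pore pressure: u = 9.81×(7.4 − 2) = 52.974 kPa.
Initial effective stress: σ'_0 = σ_v − u = 142.14 − 52.974 = 89.166 kPa.
Stress increase at mid-clay by the 2:1 spreading method:
Δσ = qBL/((B+z)(L+z)) = 264×3.4×3.4/((3.4+7.4)(3.4+7.4)) = 26.165 kPa
Final effective stress: σ'_f = 89.166 + 26.165 = 115.33 kPa.
σ'_f = 115.33 ≤ σ'_p = 191 kPa, so the clay remains overconsolidated and only the recompression index applies:
S_c = C_r·H/(1+e₀)·log₁₀(σ'_f/σ'_0) = 0.024×7.2/1.93×log₁₀(115.33/89.166)
    = 0.089534 × 0.11174 = 0.01 m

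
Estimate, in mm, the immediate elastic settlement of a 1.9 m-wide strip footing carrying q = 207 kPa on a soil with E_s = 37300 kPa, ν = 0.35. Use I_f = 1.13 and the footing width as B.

Immediate (elastic) settlement: S_e = q·B·(1−ν²)/E_s · I_f.
S_e = 207 × 1.9 × (1 − 0.35²) / 37300 × 1.13
    = 207 × 1.9 × 0.8775 / 37300 × 1.13
    = 0.01046 m = 10.46 mm

S_e ≈ 10.5 mm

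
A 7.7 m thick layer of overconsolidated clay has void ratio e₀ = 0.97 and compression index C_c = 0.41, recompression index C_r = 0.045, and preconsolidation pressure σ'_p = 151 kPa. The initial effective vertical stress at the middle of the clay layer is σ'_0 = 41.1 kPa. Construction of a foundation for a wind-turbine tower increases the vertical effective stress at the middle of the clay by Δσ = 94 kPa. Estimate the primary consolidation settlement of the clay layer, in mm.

Final effective stress: σ'_f = 41.1 + 94 = 135.1 kPa.
σ'_f = 135.1 ≤ σ'_p = 151 kPa, so the clay remains overconsolidated and only the recompression index applies:
S_c = C_r·H/(1+e₀)·log₁₀(σ'_f/σ'_0) = 0.045×7.7/1.97×log₁₀(135.1/41.1)
    = 0.17589 × 0.51681 = 0.0909 m

S_c ≈ 90.9 mm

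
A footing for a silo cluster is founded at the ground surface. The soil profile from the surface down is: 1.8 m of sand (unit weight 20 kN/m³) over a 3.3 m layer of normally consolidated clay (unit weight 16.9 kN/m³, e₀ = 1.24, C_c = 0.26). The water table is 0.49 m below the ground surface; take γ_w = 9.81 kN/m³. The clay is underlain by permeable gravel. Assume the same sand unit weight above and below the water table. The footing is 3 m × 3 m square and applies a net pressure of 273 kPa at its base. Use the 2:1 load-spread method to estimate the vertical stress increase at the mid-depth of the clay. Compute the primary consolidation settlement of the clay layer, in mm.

Mid-depth of clay below the ground surface: z = 1.8 + 3.3/2 = 3.45 m.
Total vertical stress at mid-clay: σ_v = 20×1.8 + 16.9×1.65 = 63.885 kPa.
Pore pressure: u = 9.81×(3.45 − 0.49) = 29.038 kPa.
Initial effective stress: σ'_0 = σ_v − u = 63.885 − 29.038 = 34.847 kPa.
Stress increase at mid-clay by the 2:1 spreading method:
Δσ = qBL/((B+z)(L+z)) = 273×3×3/((3+3.45)(3+3.45)) = 59.059 kPa
Final effective stress: σ'_f = σ'_0 + Δσ = 34.847 + 59.059 = 93.906 kPa.
Normally consolidated clay, so the full stress increment lies on the virgin compression line:
S_c = C_c·H/(1+e₀)·log₁₀(σ'_f/σ'_0) = 0.26×3.3/(1+1.24)×log₁₀(93.906/34.847)
    = 0.38304 × 0.43053 = 0.1649 m

S_c ≈ 165 mm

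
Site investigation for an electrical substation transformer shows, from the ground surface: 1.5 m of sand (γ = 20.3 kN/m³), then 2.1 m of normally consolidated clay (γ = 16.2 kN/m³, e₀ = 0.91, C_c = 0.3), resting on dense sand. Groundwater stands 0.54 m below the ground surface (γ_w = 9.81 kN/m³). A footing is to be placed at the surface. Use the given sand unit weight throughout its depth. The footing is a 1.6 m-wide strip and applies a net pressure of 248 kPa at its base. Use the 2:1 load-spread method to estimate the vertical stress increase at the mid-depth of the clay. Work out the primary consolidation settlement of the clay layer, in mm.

S_c ≈ 214 mm

Mid-depth of clay below the ground surface: z = 1.5 + 2.1/2 = 2.55 m.
Total vertical stress at mid-clay: σ_v = 20.3×1.5 + 16.2×1.05 = 47.46 kPa.
Pore pressure: u = 9.81×(2.55 − 0.54) = 19.718 kPa.
Initial effective stress: σ'_0 = σ_v − u = 47.46 − 19.718 = 27.742 kPa.
Stress increase at mid-clay by the 2:1 spreading method:
Δσ = qB/(B+z) = 248×1.6/(1.6+2.55) = 95.614 kPa
Final effective stress: σ'_f = σ'_0 + Δσ = 27.742 + 95.614 = 123.36 kPa.
Normally consolidated clay, so the full stress increment lies on the virgin compression line:
S_c = C_c·H/(1+e₀)·log₁₀(σ'_f/σ'_0) = 0.3×2.1/(1+0.91)×log₁₀(123.36/27.742)
    = 0.32984 × 0.64804 = 0.2137 m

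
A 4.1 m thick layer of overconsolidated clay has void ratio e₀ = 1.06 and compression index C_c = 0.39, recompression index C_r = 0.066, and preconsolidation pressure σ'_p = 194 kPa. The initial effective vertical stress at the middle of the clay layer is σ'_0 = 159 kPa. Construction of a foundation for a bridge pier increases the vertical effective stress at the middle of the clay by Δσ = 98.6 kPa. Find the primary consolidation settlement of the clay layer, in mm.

Final effective stress: σ'_f = 159 + 98.6 = 257.6 kPa.
σ'_f = 257.6 > σ'_p = 194 kPa, so the stress path crosses the preconsolidation pressure — recompression up to σ'_p, then virgin compression beyond:
S_c = H/(1+e₀)·[C_r·log₁₀(σ'_p/σ'_0) + C_c·log₁₀(σ'_f/σ'_p)]
    = 4.1/2.06 × [0.066×log₁₀(194/159) + 0.39×log₁₀(257.6/194)]
    = 1.9903 × [0.0057027 + 0.048026] = 0.1069 m

S_c ≈ 107 mm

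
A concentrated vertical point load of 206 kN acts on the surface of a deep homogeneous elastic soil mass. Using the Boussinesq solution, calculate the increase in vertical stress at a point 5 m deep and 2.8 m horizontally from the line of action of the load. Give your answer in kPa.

Δσ_z ≈ 1.99 kPa

Boussinesq vertical stress below a point load on an elastic half-space:
Δσ_z = 3P/(2πz²) · [1 + (r/z)²]^(−5/2)
r/z = 2.8/5 = 0.56; [1+(r/z)²]^(−5/2) = 0.50564.
Δσ_z = 3×206/(2π×5²) × 0.50564 = 3.9343 × 0.50564 = 1.989 kPa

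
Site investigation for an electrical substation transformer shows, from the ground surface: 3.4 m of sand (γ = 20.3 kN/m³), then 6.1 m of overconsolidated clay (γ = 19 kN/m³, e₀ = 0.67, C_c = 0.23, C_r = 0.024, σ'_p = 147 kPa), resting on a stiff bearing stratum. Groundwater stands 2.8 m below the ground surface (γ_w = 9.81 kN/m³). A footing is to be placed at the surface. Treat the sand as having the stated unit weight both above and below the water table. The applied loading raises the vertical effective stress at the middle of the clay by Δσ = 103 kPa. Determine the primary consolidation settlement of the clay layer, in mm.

S_c ≈ 120 mm

Mid-depth of clay below the ground surface: z = 3.4 + 6.1/2 = 6.45 m.
Total vertical stress at mid-clay: σ_v = 20.3×3.4 + 19×3.05 = 126.97 kPa.
Pore pressure: u = 9.81×(6.45 − 2.8) = 35.806 kPa.
Initial effective stress: σ'_0 = σ_v − u = 126.97 − 35.806 = 91.164 kPa.
Final effective stress: σ'_f = 91.164 + 103 = 194.16 kPa.
σ'_f = 194.16 > σ'_p = 147 kPa, so the stress path crosses the preconsolidation pressure — recompression up to σ'_p, then virgin compression beyond:
S_c = H/(1+e₀)·[C_r·log₁₀(σ'_p/σ'_0) + C_c·log₁₀(σ'_f/σ'_p)]
    = 6.1/1.67 × [0.024×log₁₀(147/91.164) + 0.23×log₁₀(194.16/147)]
    = 3.6527 × [0.0049799 + 0.027794] = 0.1197 m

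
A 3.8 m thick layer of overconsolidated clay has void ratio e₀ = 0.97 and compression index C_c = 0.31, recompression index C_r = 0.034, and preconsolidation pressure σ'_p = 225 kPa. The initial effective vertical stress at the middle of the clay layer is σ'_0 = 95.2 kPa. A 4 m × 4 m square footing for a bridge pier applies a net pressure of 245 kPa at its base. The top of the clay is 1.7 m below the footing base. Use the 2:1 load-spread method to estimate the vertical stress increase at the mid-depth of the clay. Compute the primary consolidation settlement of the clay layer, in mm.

Mid-depth of clay below the footing base: z = 1.7 + 3.8/2 = 3.6 m.
Stress increase at mid-clay by the 2:1 spreading method:
Δσ = qBL/((B+z)(L+z)) = 245×4×4/((4+3.6)(4+3.6)) = 67.867 kPa
Final effective stress: σ'_f = 95.2 + 67.867 = 163.07 kPa.
σ'_f = 163.07 ≤ σ'_p = 225 kPa, so the clay remains overconsolidated and only the recompression index applies:
S_c = C_r·H/(1+e₀)·log₁₀(σ'_f/σ'_0) = 0.034×3.8/1.97×log₁₀(163.07/95.2)
    = 0.065583 × 0.23374 = 0.01533 m

S_c ≈ 15.3 mm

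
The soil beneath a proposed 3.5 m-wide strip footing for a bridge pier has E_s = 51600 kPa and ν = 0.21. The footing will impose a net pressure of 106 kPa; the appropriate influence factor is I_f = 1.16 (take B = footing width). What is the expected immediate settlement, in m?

S_e ≈ 0.00797 m

Immediate (elastic) settlement: S_e = q·B·(1−ν²)/E_s · I_f.
S_e = 106 × 3.5 × (1 − 0.21²) / 51600 × 1.16
    = 106 × 3.5 × 0.9559 / 51600 × 1.16
    = 0.007973 m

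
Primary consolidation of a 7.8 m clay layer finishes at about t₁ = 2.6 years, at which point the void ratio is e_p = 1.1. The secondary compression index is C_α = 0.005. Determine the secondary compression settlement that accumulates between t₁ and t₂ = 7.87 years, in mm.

Secondary compression: S_s = C_α·H/(1+e_p)·log₁₀(t₂/t₁)
S_s = 0.005×7.8/(1+1.1)×log₁₀(7.87/2.6)
    = 0.01857 × 0.481 = 0.008933 m

S_s ≈ 8.93 mm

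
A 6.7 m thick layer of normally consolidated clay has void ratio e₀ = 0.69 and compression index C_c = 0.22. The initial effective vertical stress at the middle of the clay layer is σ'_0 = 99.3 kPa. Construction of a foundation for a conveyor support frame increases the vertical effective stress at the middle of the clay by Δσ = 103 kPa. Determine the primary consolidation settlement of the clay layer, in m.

S_c ≈ 0.27 m

Final effective stress: σ'_f = σ'_0 + Δσ = 99.3 + 103 = 202.3 kPa.
Normally consolidated clay, so the full stress increment lies on the virgin compression line:
S_c = C_c·H/(1+e₀)·log₁₀(σ'_f/σ'_0) = 0.22×6.7/(1+0.69)×log₁₀(202.3/99.3)
    = 0.87219 × 0.30905 = 0.2696 m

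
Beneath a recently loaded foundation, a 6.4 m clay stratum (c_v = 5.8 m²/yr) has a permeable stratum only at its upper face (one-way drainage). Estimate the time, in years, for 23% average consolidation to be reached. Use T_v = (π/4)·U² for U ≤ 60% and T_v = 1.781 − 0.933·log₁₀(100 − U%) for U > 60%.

Drainage path length: H_d = H = 6.4 m (single drainage).
U ≤ 60%: T_v = (π/4)·U² = (π/4)×0.23² = 0.041548.
t = T_v·H_d²/c_v = 0.041548×6.4²/5.8 = 0.2934 years.

t ≈ 0.293 years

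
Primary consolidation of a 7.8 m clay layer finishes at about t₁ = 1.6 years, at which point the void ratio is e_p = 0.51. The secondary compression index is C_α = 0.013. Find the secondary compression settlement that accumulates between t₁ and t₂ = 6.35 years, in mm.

S_s ≈ 40.2 mm

Secondary compression: S_s = C_α·H/(1+e_p)·log₁₀(t₂/t₁)
S_s = 0.013×7.8/(1+0.51)×log₁₀(6.35/1.6)
    = 0.06715 × 0.5987 = 0.0402 m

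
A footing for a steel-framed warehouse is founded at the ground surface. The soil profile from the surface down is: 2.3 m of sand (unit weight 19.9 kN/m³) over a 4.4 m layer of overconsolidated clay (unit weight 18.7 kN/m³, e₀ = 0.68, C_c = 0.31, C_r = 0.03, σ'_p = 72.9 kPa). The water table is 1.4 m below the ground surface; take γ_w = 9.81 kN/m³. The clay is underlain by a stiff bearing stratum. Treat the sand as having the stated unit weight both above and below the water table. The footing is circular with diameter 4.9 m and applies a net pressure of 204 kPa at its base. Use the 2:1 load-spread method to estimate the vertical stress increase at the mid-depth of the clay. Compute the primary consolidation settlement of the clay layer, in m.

Mid-depth of clay below the ground surface: z = 2.3 + 4.4/2 = 4.5 m.
Total vertical stress at mid-clay: σ_v = 19.9×2.3 + 18.7×2.2 = 86.91 kPa.
Pore pressure: u = 9.81×(4.5 − 1.4) = 30.411 kPa.
Initial effective stress: σ'_0 = σ_v − u = 86.91 − 30.411 = 56.499 kPa.
Stress increase at mid-clay by the 2:1 spreading method:
Δσ ≈ qD²/(D+z)² = 204×4.9²/(4.9+4.5)² = 55.433 kPa
Final effective stress: σ'_f = 56.499 + 55.433 = 111.93 kPa.
σ'_f = 111.93 > σ'_p = 72.9 kPa, so the stress path crosses the preconsolidation pressure — recompression up to σ'_p, then virgin compression beyond:
S_c = H/(1+e₀)·[C_r·log₁₀(σ'_p/σ'_0) + C_c·log₁₀(σ'_f/σ'_p)]
    = 4.4/1.68 × [0.03×log₁₀(72.9/56.499) + 0.31×log₁₀(111.93/72.9)]
    = 2.619 × [0.0033206 + 0.057728] = 0.1599 m

S_c ≈ 0.16 m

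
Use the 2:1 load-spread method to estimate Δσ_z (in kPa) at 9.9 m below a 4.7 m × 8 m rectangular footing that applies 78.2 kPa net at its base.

By the 2:1 method the load spreads at 1 horizontal : 2 vertical, so at depth z the loaded area has grown by z in each plan dimension:
Δσ = qBL/((B+z)(L+z)) = 78.2×4.7×8/((4.7+9.9)(8+9.9)) = 11.251 kPa

Δσ_z ≈ 11.3 kPa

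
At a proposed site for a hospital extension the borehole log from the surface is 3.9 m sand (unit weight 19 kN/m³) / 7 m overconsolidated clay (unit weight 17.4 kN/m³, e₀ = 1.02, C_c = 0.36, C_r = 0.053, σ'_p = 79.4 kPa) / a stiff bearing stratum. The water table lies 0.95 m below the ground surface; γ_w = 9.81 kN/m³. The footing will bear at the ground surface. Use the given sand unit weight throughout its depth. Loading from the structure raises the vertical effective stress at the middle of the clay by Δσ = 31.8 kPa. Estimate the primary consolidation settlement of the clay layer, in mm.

Mid-depth of clay below the ground surface: z = 3.9 + 7/2 = 7.4 m.
Total vertical stress at mid-clay: σ_v = 19×3.9 + 17.4×3.5 = 135 kPa.
Pore pressure: u = 9.81×(7.4 − 0.95) = 63.275 kPa.
Initial effective stress: σ'_0 = σ_v − u = 135 − 63.275 = 71.725 kPa.
Final effective stress: σ'_f = 71.725 + 31.8 = 103.52 kPa.
σ'_f = 103.52 > σ'_p = 79.4 kPa, so the stress path crosses the preconsolidation pressure — recompression up to σ'_p, then virgin compression beyond:
S_c = H/(1+e₀)·[C_r·log₁₀(σ'_p/σ'_0) + C_c·log₁₀(σ'_f/σ'_p)]
    = 7/2.02 × [0.053×log₁₀(79.4/71.725) + 0.36×log₁₀(103.52/79.4)]
    = 3.4653 × [0.0023399 + 0.041473] = 0.1518 m

S_c ≈ 152 mm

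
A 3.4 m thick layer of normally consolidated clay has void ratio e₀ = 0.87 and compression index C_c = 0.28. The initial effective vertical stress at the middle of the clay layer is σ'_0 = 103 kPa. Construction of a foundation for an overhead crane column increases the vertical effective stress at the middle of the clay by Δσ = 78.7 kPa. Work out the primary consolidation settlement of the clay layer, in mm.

S_c ≈ 126 mm

Final effective stress: σ'_f = σ'_0 + Δσ = 103 + 78.7 = 181.7 kPa.
Normally consolidated clay, so the full stress increment lies on the virgin compression line:
S_c = C_c·H/(1+e₀)·log₁₀(σ'_f/σ'_0) = 0.28×3.4/(1+0.87)×log₁₀(181.7/103)
    = 0.50909 × 0.24652 = 0.1255 m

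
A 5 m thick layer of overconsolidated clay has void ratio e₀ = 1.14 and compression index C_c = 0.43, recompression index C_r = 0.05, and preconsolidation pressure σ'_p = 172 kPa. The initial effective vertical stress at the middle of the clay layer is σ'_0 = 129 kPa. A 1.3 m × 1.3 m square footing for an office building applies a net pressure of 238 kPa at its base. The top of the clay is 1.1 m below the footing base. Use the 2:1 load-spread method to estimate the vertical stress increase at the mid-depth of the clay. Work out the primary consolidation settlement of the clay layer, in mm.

S_c ≈ 6.19 mm

Mid-depth of clay below the footing base: z = 1.1 + 5/2 = 3.6 m.
Stress increase at mid-clay by the 2:1 spreading method:
Δσ = qBL/((B+z)(L+z)) = 238×1.3×1.3/((1.3+3.6)(1.3+3.6)) = 16.752 kPa
Final effective stress: σ'_f = 129 + 16.752 = 145.75 kPa.
σ'_f = 145.75 ≤ σ'_p = 172 kPa, so the clay remains overconsolidated and only the recompression index applies:
S_c = C_r·H/(1+e₀)·log₁₀(σ'_f/σ'_0) = 0.05×5/2.14×log₁₀(145.75/129)
    = 0.11682 × 0.053019 = 0.006194 m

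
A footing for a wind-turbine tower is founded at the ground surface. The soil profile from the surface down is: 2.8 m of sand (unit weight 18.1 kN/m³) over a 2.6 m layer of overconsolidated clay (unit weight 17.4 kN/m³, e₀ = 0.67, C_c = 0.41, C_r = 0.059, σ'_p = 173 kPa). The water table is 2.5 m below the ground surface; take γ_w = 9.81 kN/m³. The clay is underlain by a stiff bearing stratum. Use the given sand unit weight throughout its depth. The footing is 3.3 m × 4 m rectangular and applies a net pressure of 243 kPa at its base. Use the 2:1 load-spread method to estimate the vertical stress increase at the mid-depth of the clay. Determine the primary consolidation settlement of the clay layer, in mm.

Mid-depth of clay below the ground surface: z = 2.8 + 2.6/2 = 4.1 m.
Total vertical stress at mid-clay: σ_v = 18.1×2.8 + 17.4×1.3 = 73.3 kPa.
Pore pressure: u = 9.81×(4.1 − 2.5) = 15.696 kPa.
Initial effective stress: σ'_0 = σ_v − u = 73.3 − 15.696 = 57.604 kPa.
Stress increase at mid-clay by the 2:1 spreading method:
Δσ = qBL/((B+z)(L+z)) = 243×3.3×4/((3.3+4.1)(4+4.1)) = 53.514 kPa
Final effective stress: σ'_f = 57.604 + 53.514 = 111.12 kPa.
σ'_f = 111.12 ≤ σ'_p = 173 kPa, so the clay remains overconsolidated and only the recompression index applies:
S_c = C_r·H/(1+e₀)·log₁₀(σ'_f/σ'_0) = 0.059×2.6/1.67×log₁₀(111.12/57.604)
    = 0.091857 × 0.28534 = 0.02621 m

S_c ≈ 26.2 mm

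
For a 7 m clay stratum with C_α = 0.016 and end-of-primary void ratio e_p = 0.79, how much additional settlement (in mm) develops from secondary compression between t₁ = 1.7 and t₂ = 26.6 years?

Secondary compression: S_s = C_α·H/(1+e_p)·log₁₀(t₂/t₁)
S_s = 0.016×7/(1+0.79)×log₁₀(26.6/1.7)
    = 0.06257 × 1.194 = 0.07474 m

S_s ≈ 74.7 mm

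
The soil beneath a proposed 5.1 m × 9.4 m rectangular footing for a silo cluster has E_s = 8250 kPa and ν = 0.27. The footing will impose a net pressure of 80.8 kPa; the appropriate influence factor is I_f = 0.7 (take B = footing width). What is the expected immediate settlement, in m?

S_e ≈ 0.0324 m

Immediate (elastic) settlement: S_e = q·B·(1−ν²)/E_s · I_f.
S_e = 80.8 × 5.1 × (1 − 0.27²) / 8250 × 0.7
    = 80.8 × 5.1 × 0.9271 / 8250 × 0.7
    = 0.03242 m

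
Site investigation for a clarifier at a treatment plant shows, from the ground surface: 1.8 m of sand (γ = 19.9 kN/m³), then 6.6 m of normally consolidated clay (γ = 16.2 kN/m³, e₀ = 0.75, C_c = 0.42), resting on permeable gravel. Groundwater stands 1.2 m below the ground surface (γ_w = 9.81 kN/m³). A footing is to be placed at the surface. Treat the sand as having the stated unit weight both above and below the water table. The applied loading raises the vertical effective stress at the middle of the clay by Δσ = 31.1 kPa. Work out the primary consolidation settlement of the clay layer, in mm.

Mid-depth of clay below the ground surface: z = 1.8 + 6.6/2 = 5.1 m.
Total vertical stress at mid-clay: σ_v = 19.9×1.8 + 16.2×3.3 = 89.28 kPa.
Pore pressure: u = 9.81×(5.1 − 1.2) = 38.259 kPa.
Initial effective stress: σ'_0 = σ_v − u = 89.28 − 38.259 = 51.021 kPa.
Final effective stress: σ'_f = σ'_0 + Δσ = 51.021 + 31.1 = 82.121 kPa.
Normally consolidated clay, so the full stress increment lies on the virgin compression line:
S_c = C_c·H/(1+e₀)·log₁₀(σ'_f/σ'_0) = 0.42×6.6/(1+0.75)×log₁₀(82.121/51.021)
    = 1.584 × 0.20671 = 0.3274 m

S_c ≈ 327 mm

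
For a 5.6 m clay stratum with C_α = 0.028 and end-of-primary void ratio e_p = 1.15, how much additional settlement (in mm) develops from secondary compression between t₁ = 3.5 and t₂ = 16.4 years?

Secondary compression: S_s = C_α·H/(1+e_p)·log₁₀(t₂/t₁)
S_s = 0.028×5.6/(1+1.15)×log₁₀(16.4/3.5)
    = 0.07293 × 0.6708 = 0.04892 m

S_s ≈ 48.9 mm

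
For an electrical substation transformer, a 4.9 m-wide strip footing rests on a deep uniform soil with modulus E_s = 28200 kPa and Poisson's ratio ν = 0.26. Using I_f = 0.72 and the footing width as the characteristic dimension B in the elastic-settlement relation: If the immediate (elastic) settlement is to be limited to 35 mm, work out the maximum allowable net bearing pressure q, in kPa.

S_e = q·B·(1−ν²)/E_s · I_f  ⇒  q = S_e·E_s / (B·(1−ν²)·I_f).
q = 0.035 × 28200 / (4.9 × 0.9324 × 0.72) = 300 kPa

q ≈ 300 kPa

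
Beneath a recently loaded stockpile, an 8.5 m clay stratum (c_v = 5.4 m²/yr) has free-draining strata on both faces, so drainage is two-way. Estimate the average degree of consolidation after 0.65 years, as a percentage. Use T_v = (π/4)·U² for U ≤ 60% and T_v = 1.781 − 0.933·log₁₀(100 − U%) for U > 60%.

Drainage path length: H_d = H/2 = 4.25 m (double drainage).
T_v = c_v·t/H_d² = 5.4×0.65/4.25² = 0.19433.
T_v = 0.19433 corresponds to the U ≤ 60% branch:
U = √(4T_v/π) = 0.4974

U ≈ 49.7 %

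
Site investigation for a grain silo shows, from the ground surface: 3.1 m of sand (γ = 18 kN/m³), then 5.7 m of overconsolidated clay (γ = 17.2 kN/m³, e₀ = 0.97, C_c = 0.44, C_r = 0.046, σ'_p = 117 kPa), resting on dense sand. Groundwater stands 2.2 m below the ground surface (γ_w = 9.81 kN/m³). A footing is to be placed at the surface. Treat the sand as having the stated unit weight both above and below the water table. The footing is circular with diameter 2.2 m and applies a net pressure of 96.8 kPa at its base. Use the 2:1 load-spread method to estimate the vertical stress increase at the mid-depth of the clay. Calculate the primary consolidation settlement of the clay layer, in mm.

S_c ≈ 5.7 mm

Mid-depth of clay below the ground surface: z = 3.1 + 5.7/2 = 5.95 m.
Total vertical stress at mid-clay: σ_v = 18×3.1 + 17.2×2.85 = 104.82 kPa.
Pore pressure: u = 9.81×(5.95 − 2.2) = 36.788 kPa.
Initial effective stress: σ'_0 = σ_v − u = 104.82 − 36.788 = 68.032 kPa.
Stress increase at mid-clay by the 2:1 spreading method:
Δσ ≈ qD²/(D+z)² = 96.8×2.2²/(2.2+5.95)² = 7.0535 kPa
Final effective stress: σ'_f = 68.032 + 7.0535 = 75.085 kPa.
σ'_f = 75.085 ≤ σ'_p = 117 kPa, so the clay remains overconsolidated and only the recompression index applies:
S_c = C_r·H/(1+e₀)·log₁₀(σ'_f/σ'_0) = 0.046×5.7/1.97×log₁₀(75.085/68.032)
    = 0.1331 × 0.04284 = 0.005702 m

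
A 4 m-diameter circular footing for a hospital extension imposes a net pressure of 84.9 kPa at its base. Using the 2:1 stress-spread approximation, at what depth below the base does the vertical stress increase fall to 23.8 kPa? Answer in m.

2:1 spreading — at depth z the loaded area has grown by z in each plan dimension:
qD²/(D+z)² = Δσ_z ⇒ z = D(√(q/Δσ_z) − 1) = 4×(√(84.9/23.8) − 1) = 3.555 m

z ≈ 3.55 m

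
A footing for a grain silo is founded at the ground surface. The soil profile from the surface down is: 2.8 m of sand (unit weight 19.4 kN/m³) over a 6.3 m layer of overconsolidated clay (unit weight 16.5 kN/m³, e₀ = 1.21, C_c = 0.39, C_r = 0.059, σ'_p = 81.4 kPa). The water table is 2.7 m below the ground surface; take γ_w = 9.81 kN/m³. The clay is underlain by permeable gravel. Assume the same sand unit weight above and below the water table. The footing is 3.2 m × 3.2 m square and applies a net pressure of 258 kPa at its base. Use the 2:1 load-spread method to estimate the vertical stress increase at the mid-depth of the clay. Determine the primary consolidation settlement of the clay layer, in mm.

Mid-depth of clay below the ground surface: z = 2.8 + 6.3/2 = 5.95 m.
Total vertical stress at mid-clay: σ_v = 19.4×2.8 + 16.5×3.15 = 106.29 kPa.
Pore pressure: u = 9.81×(5.95 − 2.7) = 31.883 kPa.
Initial effective stress: σ'_0 = σ_v − u = 106.29 − 31.883 = 74.407 kPa.
Stress increase at mid-clay by the 2:1 spreading method:
Δσ = qBL/((B+z)(L+z)) = 258×3.2×3.2/((3.2+5.95)(3.2+5.95)) = 31.556 kPa
Final effective stress: σ'_f = 74.407 + 31.556 = 105.96 kPa.
σ'_f = 105.96 > σ'_p = 81.4 kPa, so the stress path crosses the preconsolidation pressure — recompression up to σ'_p, then virgin compression beyond:
S_c = H/(1+e₀)·[C_r·log₁₀(σ'_p/σ'_0) + C_c·log₁₀(σ'_f/σ'_p)]
    = 6.3/2.21 × [0.059×log₁₀(81.4/74.407) + 0.39×log₁₀(105.96/81.4)]
    = 2.8507 × [0.0023016 + 0.044662] = 0.1339 m

S_c ≈ 134 mm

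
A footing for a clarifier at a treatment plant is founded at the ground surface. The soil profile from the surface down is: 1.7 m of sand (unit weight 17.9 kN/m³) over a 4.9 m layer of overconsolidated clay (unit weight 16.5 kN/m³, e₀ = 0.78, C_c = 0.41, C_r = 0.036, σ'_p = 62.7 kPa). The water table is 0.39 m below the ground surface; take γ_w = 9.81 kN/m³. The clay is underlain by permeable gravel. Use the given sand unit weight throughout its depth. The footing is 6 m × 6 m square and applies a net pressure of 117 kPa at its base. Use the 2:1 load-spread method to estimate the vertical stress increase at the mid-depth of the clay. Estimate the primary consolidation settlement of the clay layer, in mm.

Mid-depth of clay below the ground surface: z = 1.7 + 4.9/2 = 4.15 m.
Total vertical stress at mid-clay: σ_v = 17.9×1.7 + 16.5×2.45 = 70.855 kPa.
Pore pressure: u = 9.81×(4.15 − 0.39) = 36.886 kPa.
Initial effective stress: σ'_0 = σ_v − u = 70.855 − 36.886 = 33.969 kPa.
Stress increase at mid-clay by the 2:1 spreading method:
Δσ = qBL/((B+z)(L+z)) = 117×6×6/((6+4.15)(6+4.15)) = 40.884 kPa
Final effective stress: σ'_f = 33.969 + 40.884 = 74.853 kPa.
σ'_f = 74.853 > σ'_p = 62.7 kPa, so the stress path crosses the preconsolidation pressure — recompression up to σ'_p, then virgin compression beyond:
S_c = H/(1+e₀)·[C_r·log₁₀(σ'_p/σ'_0) + C_c·log₁₀(σ'_f/σ'_p)]
    = 4.9/1.78 × [0.036×log₁₀(62.7/33.969) + 0.41×log₁₀(74.853/62.7)]
    = 2.7528 × [0.0095827 + 0.031546] = 0.1132 m

S_c ≈ 113 mm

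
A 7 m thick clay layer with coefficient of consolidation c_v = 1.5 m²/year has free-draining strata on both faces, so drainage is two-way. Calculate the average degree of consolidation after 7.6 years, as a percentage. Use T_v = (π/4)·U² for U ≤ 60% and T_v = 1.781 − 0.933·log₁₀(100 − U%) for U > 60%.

U ≈ 91.8 %

Drainage path length: H_d = H/2 = 3.5 m (double drainage).
T_v = c_v·t/H_d² = 1.5×7.6/3.5² = 0.93061.
T_v = 0.93061 corresponds to the U > 60% branch:
U = 1 − 10^((1.781 − T_v)/0.933)/100 = 0.9184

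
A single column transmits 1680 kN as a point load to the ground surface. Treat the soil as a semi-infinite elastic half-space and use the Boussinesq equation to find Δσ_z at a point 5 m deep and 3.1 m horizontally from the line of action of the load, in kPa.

Boussinesq vertical stress below a point load on an elastic half-space:
Δσ_z = 3P/(2πz²) · [1 + (r/z)²]^(−5/2)
r/z = 3.1/5 = 0.62; [1+(r/z)²]^(−5/2) = 0.44345.
Δσ_z = 3×1680/(2π×5²) × 0.44345 = 32.086 × 0.44345 = 14.23 kPa

Δσ_z ≈ 14.2 kPa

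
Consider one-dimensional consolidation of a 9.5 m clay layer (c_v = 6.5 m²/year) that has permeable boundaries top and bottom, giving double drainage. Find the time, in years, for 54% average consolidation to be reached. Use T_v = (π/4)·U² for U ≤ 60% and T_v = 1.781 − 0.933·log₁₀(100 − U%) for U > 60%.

t ≈ 0.795 years

Drainage path length: H_d = H/2 = 4.75 m (double drainage).
U ≤ 60%: T_v = (π/4)·U² = (π/4)×0.54² = 0.22902.
t = T_v·H_d²/c_v = 0.22902×4.75²/6.5 = 0.795 years.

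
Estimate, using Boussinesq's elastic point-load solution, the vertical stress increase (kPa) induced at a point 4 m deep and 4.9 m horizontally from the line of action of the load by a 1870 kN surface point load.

Boussinesq vertical stress below a point load on an elastic half-space:
Δσ_z = 3P/(2πz²) · [1 + (r/z)²]^(−5/2)
r/z = 4.9/4 = 1.225; [1+(r/z)²]^(−5/2) = 0.10113.
Δσ_z = 3×1870/(2π×4²) × 0.10113 = 55.804 × 0.10113 = 5.643 kPa

Δσ_z ≈ 5.64 kPa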